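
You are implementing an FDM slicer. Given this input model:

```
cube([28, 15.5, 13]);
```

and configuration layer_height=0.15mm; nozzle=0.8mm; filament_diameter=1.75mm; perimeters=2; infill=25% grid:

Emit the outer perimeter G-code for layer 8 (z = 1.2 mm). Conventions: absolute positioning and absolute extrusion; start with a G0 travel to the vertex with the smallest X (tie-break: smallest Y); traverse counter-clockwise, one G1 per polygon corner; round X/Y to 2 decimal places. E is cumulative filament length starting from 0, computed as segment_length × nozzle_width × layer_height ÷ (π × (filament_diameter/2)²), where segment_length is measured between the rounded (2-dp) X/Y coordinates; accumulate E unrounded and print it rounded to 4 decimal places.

G0 X0.00 Y0.00 Z1.20
G1 X28.00 Y0.00 E1.3969
G1 X28.00 Y15.50 E2.1702
G1 X0.00 Y15.50 E3.5671
G1 X0.00 Y0.00 E4.3404

At z = 1.2 mm: the cube (footprint 28×15.5) is included at this height. The outline is a single polygon with 4 vertices. Extrusion per mm of travel: 0.8 × 0.15 / (π × 0.875²) = 0.049890. Accumulating E over each segment gives final E = 4.3404.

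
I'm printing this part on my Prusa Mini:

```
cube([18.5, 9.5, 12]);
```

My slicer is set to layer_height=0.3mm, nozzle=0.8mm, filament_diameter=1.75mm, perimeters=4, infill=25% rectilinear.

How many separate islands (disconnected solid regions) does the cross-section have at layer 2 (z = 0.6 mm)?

At z = 0.6 mm: the 18.5×9.5 cube contributes its full rectangle. Overall, the cross-section is a single solid region. Island count = 1.

1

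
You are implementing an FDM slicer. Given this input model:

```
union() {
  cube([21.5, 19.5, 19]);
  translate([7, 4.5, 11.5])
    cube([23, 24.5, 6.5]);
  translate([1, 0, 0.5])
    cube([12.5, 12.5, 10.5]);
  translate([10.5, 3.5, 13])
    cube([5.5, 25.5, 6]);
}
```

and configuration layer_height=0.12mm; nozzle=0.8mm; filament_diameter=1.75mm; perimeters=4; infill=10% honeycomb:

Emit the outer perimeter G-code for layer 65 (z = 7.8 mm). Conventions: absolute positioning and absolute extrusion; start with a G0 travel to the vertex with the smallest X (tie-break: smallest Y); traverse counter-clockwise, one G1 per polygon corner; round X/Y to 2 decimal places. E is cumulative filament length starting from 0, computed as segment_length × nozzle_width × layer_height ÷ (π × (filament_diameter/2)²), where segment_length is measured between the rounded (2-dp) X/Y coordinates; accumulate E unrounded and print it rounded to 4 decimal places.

At z = 7.8 mm: the cube (footprint 21.5×19.5) is included at this height; the cube at (7, 4.5) is not intersected at this z (z outside [11.5, 18]); the cube at (1, 0) (footprint 12.5×12.5) is included at this height; the cube at (10.5, 3.5) is absent (z outside [13, 19]); Combining (union): the 12.5×12.5 cube at (1, 0) lies entirely inside the 21.5×19.5 cube, so the union is just the 21.5×19.5 cube — 1 connected region. The outline is a single polygon with 4 vertices. Extrusion per mm of travel: 0.8 × 0.12 / (π × 0.875²) = 0.039912. Accumulating E over each segment gives final E = 3.2728.

G0 X0.00 Y0.00 Z7.80
G1 X21.50 Y0.00 E0.8581
G1 X21.50 Y19.50 E1.6364
G1 X0.00 Y19.50 E2.4945
G1 X0.00 Y0.00 E3.2728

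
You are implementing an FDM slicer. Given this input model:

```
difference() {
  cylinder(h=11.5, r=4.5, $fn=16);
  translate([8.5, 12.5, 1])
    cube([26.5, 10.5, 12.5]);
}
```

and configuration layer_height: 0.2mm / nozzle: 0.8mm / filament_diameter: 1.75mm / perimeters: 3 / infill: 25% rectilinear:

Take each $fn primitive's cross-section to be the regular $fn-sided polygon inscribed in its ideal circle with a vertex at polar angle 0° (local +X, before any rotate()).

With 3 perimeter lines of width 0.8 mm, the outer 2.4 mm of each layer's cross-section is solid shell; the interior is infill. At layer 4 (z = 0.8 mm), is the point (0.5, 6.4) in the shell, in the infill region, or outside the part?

At z = 0.8 mm: the r=4.5 cylinder contributes a regular 16-gon of circumradius 4.5; the cube at (8.5, 12.5) is not intersected at this z (z outside [1, 13.5]); Taking the first minus the rest: none of the subtracted shapes is present at this height, so the r=4.5 cylinder is unchanged — 1 connected region. Overall, the cross-section is a single solid region. The nearest boundary edge runs (1.72, 4.16)→(0.00, 4.50); distance from the point to it = 1.96 mm. The point is not inside any of the regions above, so it lies outside the cross-section (1.96 mm from the nearest boundary).

outside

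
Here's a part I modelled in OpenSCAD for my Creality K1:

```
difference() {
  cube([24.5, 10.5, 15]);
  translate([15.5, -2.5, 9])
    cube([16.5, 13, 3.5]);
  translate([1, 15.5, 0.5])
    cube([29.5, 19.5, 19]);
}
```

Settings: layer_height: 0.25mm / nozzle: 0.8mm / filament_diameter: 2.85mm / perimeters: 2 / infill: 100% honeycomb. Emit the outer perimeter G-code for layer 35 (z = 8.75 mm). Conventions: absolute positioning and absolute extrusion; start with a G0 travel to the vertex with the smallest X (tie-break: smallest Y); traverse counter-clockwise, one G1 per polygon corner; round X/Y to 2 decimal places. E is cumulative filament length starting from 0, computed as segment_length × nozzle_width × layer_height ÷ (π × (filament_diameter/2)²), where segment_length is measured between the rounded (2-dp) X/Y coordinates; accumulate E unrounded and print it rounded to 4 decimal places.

G0 X0.00 Y0.00 Z8.75
G1 X24.50 Y0.00 E0.7681
G1 X24.50 Y10.50 E1.0973
G1 X0.00 Y10.50 E1.8654
G1 X0.00 Y0.00 E2.1946

At z = 8.75 mm: the cube (footprint 24.5×10.5) is included at this height; the cube at (15.5, -2.5) does not reach this height (z outside [9, 12.5]); the 29.5×19.5 cube at (1, 15.5) contributes its full rectangle; After the difference (first − rest): starting from the 24.5×10.5 cube, the 29.5×19.5 cube at (1, 15.5) misses the remaining region (no effect) — 1 connected region. The outline is a single polygon with 4 vertices. Extrusion per mm of travel: 0.8 × 0.25 / (π × 1.425²) = 0.031351. Accumulating E over each segment gives final E = 2.1946.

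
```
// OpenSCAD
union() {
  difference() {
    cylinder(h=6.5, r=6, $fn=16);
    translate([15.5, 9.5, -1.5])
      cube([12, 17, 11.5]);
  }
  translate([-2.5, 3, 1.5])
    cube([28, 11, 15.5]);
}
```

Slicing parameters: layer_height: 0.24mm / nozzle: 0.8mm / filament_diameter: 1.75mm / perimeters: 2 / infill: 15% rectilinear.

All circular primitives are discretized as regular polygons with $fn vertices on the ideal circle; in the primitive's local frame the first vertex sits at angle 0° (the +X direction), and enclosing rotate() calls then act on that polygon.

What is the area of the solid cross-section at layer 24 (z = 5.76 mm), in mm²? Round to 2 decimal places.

At z = 5.76 mm: the r=6 cylinder contributes a regular 16-gon of circumradius 6 (area = (16/2)·6.000²·sin(360°/16) = 110.21 mm²); the 12×17 cube at (15.5, 9.5) contributes its full rectangle (area 204.00 mm²); Taking the first minus the rest: starting from the r=6 cylinder (110.21 mm²), the 12×17 cube at (15.5, 9.5) misses the remaining region (no effect) — area = 110.21 mm²; the 28×11 cube at (-2.5, 3) contributes its full rectangle (area 308.00 mm²); Merging all regions: the regions partially overlap — summed areas 418.21 mm² minus the doubly-counted overlap 17.43 mm² gives 400.78 mm² — area = 400.78 mm². Overall, the cross-section is a single solid region. Net area = 400.78 mm².

400.78 mm²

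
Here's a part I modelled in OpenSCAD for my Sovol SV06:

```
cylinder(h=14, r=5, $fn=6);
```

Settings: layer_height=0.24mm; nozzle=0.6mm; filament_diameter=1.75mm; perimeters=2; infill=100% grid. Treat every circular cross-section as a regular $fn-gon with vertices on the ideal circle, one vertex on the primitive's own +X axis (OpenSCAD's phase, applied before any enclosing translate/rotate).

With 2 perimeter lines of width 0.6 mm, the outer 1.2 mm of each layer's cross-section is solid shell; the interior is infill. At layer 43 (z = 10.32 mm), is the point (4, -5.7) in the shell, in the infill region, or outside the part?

At z = 10.32 mm: the r=5 cylinder gives a regular 6-gon of circumradius 5 (constant along its height). Overall, the cross-section is a single solid region. The nearest boundary edge runs (-2.50, -4.33)→(2.50, -4.33); distance from the point to it = 2.03 mm. The point is not inside any of the regions above, so it lies outside the cross-section (2.03 mm from the nearest boundary).

outside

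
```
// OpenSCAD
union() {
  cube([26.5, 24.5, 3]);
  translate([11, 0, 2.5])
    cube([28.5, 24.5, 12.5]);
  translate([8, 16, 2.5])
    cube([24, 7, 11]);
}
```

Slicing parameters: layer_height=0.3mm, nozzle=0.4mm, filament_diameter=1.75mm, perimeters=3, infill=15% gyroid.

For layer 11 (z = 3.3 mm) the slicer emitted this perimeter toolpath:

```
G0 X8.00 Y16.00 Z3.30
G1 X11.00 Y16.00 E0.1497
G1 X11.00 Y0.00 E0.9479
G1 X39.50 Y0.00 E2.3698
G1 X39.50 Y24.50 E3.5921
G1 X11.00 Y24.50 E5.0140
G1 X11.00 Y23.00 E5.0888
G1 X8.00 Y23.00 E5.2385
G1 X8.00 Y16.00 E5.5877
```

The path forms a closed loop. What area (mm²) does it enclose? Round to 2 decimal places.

Apply the shoelace formula to the sequence of (X, Y) vertices; enclosed area = 719.25 mm².

719.25 mm²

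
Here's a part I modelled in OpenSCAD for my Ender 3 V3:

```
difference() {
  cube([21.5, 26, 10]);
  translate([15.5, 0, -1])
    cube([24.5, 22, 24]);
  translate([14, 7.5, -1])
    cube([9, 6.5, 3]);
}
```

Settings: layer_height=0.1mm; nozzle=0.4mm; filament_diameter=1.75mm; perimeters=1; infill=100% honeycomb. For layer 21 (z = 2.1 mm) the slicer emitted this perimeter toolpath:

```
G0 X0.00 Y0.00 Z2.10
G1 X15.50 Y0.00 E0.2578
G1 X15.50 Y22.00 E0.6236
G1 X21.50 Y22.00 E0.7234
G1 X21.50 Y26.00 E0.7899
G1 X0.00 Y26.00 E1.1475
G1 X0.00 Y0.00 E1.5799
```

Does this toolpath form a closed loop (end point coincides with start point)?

yes

Start point (G0): (0.00, 0.00). End point (last G1): the path returns to the start — closed.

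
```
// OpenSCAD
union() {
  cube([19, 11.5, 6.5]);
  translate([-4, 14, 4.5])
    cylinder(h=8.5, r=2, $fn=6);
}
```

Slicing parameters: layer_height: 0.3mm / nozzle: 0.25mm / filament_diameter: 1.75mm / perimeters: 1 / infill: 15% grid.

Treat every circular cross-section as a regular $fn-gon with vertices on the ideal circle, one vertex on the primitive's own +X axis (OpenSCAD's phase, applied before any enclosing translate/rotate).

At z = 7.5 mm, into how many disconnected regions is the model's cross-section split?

At z = 7.5 mm: the cube is not intersected at this z (z outside [0, 6.5]); the r=2 cylinder at (-4, 14) contributes a regular 6-gon of circumradius 2; Merging all regions: only the r=2 cylinder at (-4, 14) is present, so the union is just that shape — 1 connected region. The result has 1 disconnected region.

1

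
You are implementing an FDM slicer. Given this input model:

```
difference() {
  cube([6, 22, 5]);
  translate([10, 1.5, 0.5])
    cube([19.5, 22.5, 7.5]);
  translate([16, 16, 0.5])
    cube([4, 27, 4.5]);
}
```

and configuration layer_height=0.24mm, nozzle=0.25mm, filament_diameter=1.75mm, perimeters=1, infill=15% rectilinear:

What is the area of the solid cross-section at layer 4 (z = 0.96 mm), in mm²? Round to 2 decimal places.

At z = 0.96 mm: the 6×22 cube contributes its full rectangle (area 132.00 mm²); the cube at (10, 1.5) (footprint 19.5×22.5) is included at this height (area 438.75 mm²); the cube at (16, 16) (footprint 4×27) is included at this height (area 108.00 mm²); Subtracting the remaining from the first: starting from the 6×22 cube (132.00 mm²), the 19.5×22.5 cube at (10, 1.5) misses the remaining region (no effect); the 4×27 cube at (16, 16) misses the remaining region (no effect) — area = 132.00 mm². Overall, the cross-section is a single solid region. Net area = 132.00 mm².

132.00 mm²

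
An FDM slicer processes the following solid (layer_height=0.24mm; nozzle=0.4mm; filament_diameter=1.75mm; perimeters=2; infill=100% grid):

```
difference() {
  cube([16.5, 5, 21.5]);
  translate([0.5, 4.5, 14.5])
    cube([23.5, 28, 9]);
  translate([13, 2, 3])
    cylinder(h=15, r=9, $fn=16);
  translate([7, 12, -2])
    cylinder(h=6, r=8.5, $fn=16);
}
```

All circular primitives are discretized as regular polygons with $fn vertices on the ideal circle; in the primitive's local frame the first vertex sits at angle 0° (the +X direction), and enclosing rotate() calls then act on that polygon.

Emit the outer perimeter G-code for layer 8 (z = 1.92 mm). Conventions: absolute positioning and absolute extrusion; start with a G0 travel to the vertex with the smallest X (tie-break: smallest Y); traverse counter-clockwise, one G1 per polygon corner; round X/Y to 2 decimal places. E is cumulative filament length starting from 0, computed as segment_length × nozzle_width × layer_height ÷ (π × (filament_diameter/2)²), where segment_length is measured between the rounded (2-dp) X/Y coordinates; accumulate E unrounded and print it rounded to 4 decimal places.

At z = 1.92 mm: the cube is present — its section is the full 16.5×5 rectangle; the cube at (0.5, 4.5) does not reach this height (z outside [14.5, 23.5]); the cylinder at (13, 2) is absent (z outside [3, 18]); the r=8.5 cylinder at (7, 12) contributes a regular 16-gon of circumradius 8.5; Subtracting the remaining from the first: starting from the 16.5×5 cube, the r=8.5 cylinder at (7, 12) partially overlaps it — only the 8.74 mm² overlap (of its 221.19 mm²) is removed, clipping the outline — 1 connected region. The outline is a single polygon with 9 vertices. Extrusion per mm of travel: 0.4 × 0.24 / (π × 0.875²) = 0.039912. Accumulating E over each segment gives final E = 1.7418.

G0 X0.00 Y0.00 Z1.92
G1 X16.50 Y0.00 E0.6586
G1 X16.50 Y5.00 E0.8581
G1 X11.53 Y5.00 E1.0565
G1 X10.25 Y4.15 E1.1178
G1 X7.00 Y3.50 E1.2501
G1 X3.75 Y4.15 E1.3824
G1 X2.47 Y5.00 E1.4437
G1 X0.00 Y5.00 E1.5423
G1 X0.00 Y0.00 E1.7418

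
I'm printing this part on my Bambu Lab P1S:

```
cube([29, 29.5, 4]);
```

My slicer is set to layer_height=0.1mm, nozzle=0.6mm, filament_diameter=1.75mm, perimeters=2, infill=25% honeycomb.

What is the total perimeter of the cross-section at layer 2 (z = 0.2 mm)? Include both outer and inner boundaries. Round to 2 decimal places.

117.00 mm

At z = 0.2 mm: the 29×29.5 cube contributes its full rectangle (perimeter 117.00 mm). Overall, the cross-section is a single solid region. Total boundary length (outer) = 117.00 mm.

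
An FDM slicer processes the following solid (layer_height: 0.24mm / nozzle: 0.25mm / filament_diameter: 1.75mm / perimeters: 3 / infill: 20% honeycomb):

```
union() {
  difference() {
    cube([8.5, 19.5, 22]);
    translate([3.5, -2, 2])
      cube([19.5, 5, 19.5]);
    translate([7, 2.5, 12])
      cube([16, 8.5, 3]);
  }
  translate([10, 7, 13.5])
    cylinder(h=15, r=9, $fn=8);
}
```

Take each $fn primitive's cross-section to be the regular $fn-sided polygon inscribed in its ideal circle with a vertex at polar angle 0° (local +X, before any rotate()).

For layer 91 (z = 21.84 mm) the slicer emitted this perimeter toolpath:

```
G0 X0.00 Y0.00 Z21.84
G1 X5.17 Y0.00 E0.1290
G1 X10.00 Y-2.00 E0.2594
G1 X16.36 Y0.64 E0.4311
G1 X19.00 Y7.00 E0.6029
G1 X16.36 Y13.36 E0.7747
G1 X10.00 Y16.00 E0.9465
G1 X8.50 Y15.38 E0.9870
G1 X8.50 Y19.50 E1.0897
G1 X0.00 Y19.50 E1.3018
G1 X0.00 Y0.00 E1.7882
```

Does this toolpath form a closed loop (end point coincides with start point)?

Start point (G0): (0.00, 0.00). End point (last G1): the path returns to the start — closed.

yes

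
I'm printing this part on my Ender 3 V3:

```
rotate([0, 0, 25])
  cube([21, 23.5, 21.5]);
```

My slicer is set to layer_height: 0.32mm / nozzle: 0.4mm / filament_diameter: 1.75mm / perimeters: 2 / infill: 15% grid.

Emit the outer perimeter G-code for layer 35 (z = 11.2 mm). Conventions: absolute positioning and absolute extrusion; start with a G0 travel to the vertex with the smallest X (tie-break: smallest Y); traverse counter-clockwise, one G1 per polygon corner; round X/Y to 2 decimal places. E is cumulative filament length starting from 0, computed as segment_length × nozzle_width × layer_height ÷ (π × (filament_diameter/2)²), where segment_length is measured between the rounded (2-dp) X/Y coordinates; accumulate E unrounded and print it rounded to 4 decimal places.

At z = 11.2 mm: the 21×23.5 cube contributes its full rectangle; (rotated 25° about Z; rotation is an isometry so areas/perimeters/island counts are preserved). The outline is a single polygon with 4 vertices. Extrusion per mm of travel: 0.4 × 0.32 / (π × 0.875²) = 0.053216. Accumulating E over each segment gives final E = 4.7359.

G0 X-9.93 Y21.30 Z11.20
G1 X0.00 Y0.00 E1.2506
G1 X19.03 Y8.87 E2.3679
G1 X9.10 Y30.17 E3.6186
G1 X-9.93 Y21.30 E4.7359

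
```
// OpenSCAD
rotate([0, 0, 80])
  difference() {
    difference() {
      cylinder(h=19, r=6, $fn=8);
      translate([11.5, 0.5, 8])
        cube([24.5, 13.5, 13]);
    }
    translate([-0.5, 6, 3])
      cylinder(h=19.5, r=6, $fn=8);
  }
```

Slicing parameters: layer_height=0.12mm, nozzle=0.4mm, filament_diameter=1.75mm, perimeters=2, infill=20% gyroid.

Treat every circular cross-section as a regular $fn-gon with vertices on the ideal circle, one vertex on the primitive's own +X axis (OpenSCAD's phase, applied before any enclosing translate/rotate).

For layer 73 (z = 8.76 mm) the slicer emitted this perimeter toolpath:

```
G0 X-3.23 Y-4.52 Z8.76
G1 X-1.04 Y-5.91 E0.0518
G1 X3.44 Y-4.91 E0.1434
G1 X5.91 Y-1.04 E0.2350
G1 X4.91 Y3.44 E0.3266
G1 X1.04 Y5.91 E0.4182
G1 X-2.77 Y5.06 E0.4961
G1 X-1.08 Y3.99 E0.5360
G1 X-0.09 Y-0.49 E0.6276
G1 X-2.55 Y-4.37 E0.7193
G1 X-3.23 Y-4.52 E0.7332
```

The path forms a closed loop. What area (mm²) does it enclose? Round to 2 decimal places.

Apply the shoelace formula to the sequence of (X, Y) vertices; enclosed area = 64.82 mm².

64.82 mm²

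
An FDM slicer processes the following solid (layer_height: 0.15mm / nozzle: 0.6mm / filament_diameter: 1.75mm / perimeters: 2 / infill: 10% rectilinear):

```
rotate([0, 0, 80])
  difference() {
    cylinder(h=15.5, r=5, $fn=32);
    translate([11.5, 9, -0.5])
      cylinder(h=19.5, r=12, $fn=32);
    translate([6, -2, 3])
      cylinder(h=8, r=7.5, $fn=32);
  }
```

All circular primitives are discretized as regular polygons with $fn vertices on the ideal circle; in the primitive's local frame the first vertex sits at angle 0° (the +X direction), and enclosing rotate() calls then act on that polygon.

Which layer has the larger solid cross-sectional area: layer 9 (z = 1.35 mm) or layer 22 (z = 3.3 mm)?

Layer 9 (z = 1.35): the r=5 cylinder contributes a regular 32-gon of circumradius 5 (area = (32/2)·5.000²·sin(360°/32) = 78.04 mm²); the r=12 cylinder at (11.5, 9) contributes a regular 32-gon of circumradius 12 (area = (32/2)·12.000²·sin(360°/32) = 449.49 mm²); the cylinder at (6, -2) does not reach this height (z outside [3, 11]); Subtracting the remaining from the first: starting from the r=5 cylinder (78.04 mm²), the r=12 cylinder at (11.5, 9) partially overlaps it — only the 12.17 mm² overlap (of its 449.49 mm²) is removed, clipping the outline — area = 65.86 mm²; (rotated 80° about Z; rotation is an isometry so areas/perimeters/island counts are preserved). So its area = 65.86 mm². Layer 22 (z = 3.3): the r=5 cylinder contributes a regular 32-gon of circumradius 5 (area = (32/2)·5.000²·sin(360°/32) = 78.04 mm²); the r=12 cylinder at (11.5, 9) contributes a regular 32-gon of circumradius 12 (area = (32/2)·12.000²·sin(360°/32) = 449.49 mm²); the cylinder at (6, -2): section is a regular 32-gon, circumradius r=7.5 (area = (32/2)·7.500²·sin(360°/32) = 175.58 mm²); Taking the first minus the rest: starting from the r=5 cylinder (78.04 mm²), the r=12 cylinder at (11.5, 9) partially overlaps it — only the 12.17 mm² overlap (of its 449.49 mm²) is removed, clipping the outline; the r=7.5 cylinder at (6, -2) partially overlaps it — only the 33.87 mm² overlap (of its 175.58 mm²) is removed, clipping the outline — area = 32.00 mm²; (whole slice rotated 80° about Z — lengths, areas and connectivity unchanged). So its area = 32.00 mm². Layer 9 is larger (65.86 vs 32.00 mm²).

layer 9 (z = 1.35 mm)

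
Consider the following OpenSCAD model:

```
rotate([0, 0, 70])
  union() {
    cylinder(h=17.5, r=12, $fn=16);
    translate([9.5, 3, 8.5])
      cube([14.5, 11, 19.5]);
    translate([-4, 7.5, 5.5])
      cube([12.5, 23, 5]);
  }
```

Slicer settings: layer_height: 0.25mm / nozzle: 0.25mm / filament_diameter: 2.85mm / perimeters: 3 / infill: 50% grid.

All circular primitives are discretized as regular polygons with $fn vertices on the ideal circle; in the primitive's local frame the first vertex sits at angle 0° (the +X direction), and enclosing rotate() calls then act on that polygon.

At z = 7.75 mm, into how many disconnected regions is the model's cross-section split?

At z = 7.75 mm: the r=12 cylinder gives a regular 16-gon of circumradius 12 (constant along its height); the cube at (9.5, 3) is absent (z outside [8.5, 28]); the 12.5×23 cube at (-4, 7.5) contributes its full rectangle; Merging all regions: the regions partially overlap (shared area 43.89 mm²), so overlapping operands fuse into one piece — 1 connected region; (whole slice rotated 70° about Z — lengths, areas and connectivity unchanged). The result has 1 disconnected region.

1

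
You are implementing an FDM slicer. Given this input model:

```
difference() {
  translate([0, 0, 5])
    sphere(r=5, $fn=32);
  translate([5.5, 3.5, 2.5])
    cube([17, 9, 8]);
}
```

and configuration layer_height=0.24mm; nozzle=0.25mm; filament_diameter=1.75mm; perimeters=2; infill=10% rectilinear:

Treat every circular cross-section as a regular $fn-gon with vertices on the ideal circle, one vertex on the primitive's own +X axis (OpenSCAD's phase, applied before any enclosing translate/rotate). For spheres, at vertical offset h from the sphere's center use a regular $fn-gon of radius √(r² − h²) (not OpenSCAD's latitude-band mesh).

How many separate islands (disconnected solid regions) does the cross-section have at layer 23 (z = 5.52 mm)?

At z = 5.52 mm: the sphere: section is a regular 32-gon, circumradius = √(r²−h²) = √(5²−0.52²) = 4.973; the cube at (5.5, 3.5) is present — its section is the full 17×9 rectangle; Taking the first minus the rest: starting from the r=5 sphere, the 17×9 cube at (5.5, 3.5) misses the remaining region (no effect) — 1 connected region. Overall, the cross-section is a single solid region. Island count = 1.

1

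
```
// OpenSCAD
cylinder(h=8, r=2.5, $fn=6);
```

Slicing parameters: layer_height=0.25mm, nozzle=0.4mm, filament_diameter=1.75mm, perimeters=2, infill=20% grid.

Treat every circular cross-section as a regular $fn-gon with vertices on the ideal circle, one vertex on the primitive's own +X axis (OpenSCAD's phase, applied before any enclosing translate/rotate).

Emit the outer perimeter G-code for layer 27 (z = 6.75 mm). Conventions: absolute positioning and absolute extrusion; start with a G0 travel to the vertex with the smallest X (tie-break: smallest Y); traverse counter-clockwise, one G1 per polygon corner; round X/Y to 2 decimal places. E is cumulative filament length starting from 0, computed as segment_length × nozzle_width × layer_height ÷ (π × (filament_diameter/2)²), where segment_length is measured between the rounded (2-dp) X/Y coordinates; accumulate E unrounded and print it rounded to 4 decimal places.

At z = 6.75 mm: the r=2.5 cylinder contributes a regular 6-gon of circumradius 2.5. The outline is a single polygon with 6 vertices. Extrusion per mm of travel: 0.4 × 0.25 / (π × 0.875²) = 0.041575. Accumulating E over each segment gives final E = 0.6243.

G0 X-2.50 Y0.00 Z6.75
G1 X-1.25 Y-2.17 E0.1041
G1 X1.25 Y-2.17 E0.2081
G1 X2.50 Y0.00 E0.3122
G1 X1.25 Y2.17 E0.4163
G1 X-1.25 Y2.17 E0.5202
G1 X-2.50 Y0.00 E0.6243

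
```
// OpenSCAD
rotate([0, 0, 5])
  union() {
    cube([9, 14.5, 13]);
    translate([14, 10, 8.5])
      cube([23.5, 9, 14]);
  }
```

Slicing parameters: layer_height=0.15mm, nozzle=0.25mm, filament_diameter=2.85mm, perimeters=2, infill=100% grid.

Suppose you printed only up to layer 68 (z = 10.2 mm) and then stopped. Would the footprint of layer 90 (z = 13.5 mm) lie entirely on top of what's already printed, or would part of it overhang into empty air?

Compare the two slices. At z = 10.2: the cube (footprint 9×14.5) is included at this height (area 130.50 mm²); the cube at (14, 10) is present — its section is the full 23.5×9 rectangle (area 211.50 mm²); Combining (union): the 2 present regions are separate (no shared area or edge), so areas and boundary lengths simply add and each stays a separate island — area = 342.00 mm²; (whole slice rotated 5° about Z — lengths, areas and connectivity unchanged). At z = 13.5: the cube is absent (z outside [0, 13]); the 23.5×9 cube at (14, 10) contributes its full rectangle (area 211.50 mm²); Merging all regions: only the 23.5×9 cube at (14, 10) is present, so the union is just that shape — area = 211.50 mm²; (whole slice rotated 5° about Z — lengths, areas and connectivity unchanged). Checking containment: the cross-section at z = 13.5 is a subset of the cross-section at z = 10.2.

entirely on top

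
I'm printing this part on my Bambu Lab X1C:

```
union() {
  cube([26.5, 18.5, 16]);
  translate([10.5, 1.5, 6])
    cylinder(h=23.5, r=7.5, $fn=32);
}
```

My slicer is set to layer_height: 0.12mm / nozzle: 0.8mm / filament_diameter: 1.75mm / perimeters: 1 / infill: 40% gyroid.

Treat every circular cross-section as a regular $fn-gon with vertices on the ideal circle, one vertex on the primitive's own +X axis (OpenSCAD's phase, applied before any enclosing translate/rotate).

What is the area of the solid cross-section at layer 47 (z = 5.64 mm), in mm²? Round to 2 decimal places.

At z = 5.64 mm: the cube (footprint 26.5×18.5) is included at this height (area 490.25 mm²); the cylinder at (10.5, 1.5) is absent (z outside [6, 29.5]); Merging all regions: only the 26.5×18.5 cube is present, so the union is just that shape — area = 490.25 mm². Overall, the cross-section is a single solid region. Net area = 490.25 mm².

490.25 mm²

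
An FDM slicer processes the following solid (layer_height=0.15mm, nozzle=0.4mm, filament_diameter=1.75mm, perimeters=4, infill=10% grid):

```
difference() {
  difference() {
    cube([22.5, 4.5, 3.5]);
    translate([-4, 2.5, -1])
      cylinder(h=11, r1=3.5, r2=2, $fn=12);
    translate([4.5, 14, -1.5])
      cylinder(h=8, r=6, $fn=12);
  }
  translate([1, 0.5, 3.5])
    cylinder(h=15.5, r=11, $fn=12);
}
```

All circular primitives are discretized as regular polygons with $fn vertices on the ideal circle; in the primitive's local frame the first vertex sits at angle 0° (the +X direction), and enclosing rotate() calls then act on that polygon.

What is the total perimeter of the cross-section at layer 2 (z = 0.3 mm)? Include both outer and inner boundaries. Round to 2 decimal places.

54.00 mm

At z = 0.3 mm: the cube (footprint 22.5×4.5) is included at this height (perimeter 54.00 mm); the cone at (-4, 2.5): at t=0.118 of its height the radius interpolates to r₁+(r₂−r₁)t = 3.323, giving a regular 12-gon of that circumradius (perimeter = 2·12·3.323·sin(180°/12) = 20.64 mm); the cylinder at (4.5, 14): section is a regular 12-gon, circumradius r=6 (perimeter = 2·12·6.000·sin(180°/12) = 37.27 mm); Subtracting the remaining from the first: starting from the 22.5×4.5 cube, the cone at (-4, 2.5) misses the remaining region (no effect); the r=6 cylinder at (4.5, 14) misses the remaining region (no effect) — boundary = 54.00 mm; the cylinder at (1, 0.5) is not intersected at this z (z outside [3.5, 19]); Taking the first minus the rest: none of the subtracted shapes is present at this height, so the result so far is unchanged — boundary = 54.00 mm. Overall, the cross-section is a single solid region. Total boundary length (outer) = 54.00 mm.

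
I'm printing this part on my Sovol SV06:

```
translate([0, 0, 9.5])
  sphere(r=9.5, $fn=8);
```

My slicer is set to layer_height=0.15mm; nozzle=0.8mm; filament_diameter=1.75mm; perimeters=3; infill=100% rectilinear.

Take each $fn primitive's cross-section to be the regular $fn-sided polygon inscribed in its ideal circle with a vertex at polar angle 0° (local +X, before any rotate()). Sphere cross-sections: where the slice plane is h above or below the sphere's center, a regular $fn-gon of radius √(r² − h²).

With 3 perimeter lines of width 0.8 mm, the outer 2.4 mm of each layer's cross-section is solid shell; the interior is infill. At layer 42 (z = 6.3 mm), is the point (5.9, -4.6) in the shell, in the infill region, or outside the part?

At z = 6.3 mm: the r=9.5 sphere slices to a regular 8-gon of circumradius 8.945 (√(r²−h²) with h=3.2 from center). Overall, the cross-section is a single solid region. The nearest boundary edge runs (6.32, -6.32)→(8.94, 0.00); distance from the point to it = 1.05 mm. The point is inside the cross-section, 1.05 mm from the nearest boundary — within the 2.4 mm shell band (3 × 0.8).

shell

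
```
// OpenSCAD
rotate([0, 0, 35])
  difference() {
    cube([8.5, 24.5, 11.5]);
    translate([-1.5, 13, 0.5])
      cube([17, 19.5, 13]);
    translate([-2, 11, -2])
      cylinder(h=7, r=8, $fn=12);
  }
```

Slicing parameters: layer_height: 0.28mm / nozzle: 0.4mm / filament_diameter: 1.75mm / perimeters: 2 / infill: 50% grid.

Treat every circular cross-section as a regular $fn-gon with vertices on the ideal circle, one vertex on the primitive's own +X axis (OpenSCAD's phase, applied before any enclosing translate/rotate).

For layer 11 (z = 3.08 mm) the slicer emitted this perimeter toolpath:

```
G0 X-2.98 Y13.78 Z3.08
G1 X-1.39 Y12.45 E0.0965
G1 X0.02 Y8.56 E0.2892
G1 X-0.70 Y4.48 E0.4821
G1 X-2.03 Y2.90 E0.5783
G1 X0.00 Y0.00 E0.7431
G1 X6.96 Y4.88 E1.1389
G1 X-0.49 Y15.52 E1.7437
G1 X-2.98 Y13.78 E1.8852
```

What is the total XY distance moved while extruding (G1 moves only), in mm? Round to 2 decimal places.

40.49 mm

Sum the Euclidean lengths of each G1 segment: total = 40.49 mm.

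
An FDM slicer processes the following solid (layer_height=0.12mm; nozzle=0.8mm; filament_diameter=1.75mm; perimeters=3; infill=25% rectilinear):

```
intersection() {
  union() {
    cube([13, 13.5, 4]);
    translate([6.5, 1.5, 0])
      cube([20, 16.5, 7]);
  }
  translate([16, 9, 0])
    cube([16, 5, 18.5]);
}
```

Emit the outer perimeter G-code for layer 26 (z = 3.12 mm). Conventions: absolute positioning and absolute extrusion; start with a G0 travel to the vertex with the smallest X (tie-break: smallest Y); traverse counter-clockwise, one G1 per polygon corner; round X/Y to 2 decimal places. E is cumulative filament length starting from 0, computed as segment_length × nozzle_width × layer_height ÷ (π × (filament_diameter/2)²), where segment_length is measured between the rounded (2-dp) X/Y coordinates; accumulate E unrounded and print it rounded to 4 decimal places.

G0 X16.00 Y9.00 Z3.12
G1 X26.50 Y9.00 E0.4191
G1 X26.50 Y14.00 E0.6186
G1 X16.00 Y14.00 E1.0377
G1 X16.00 Y9.00 E1.2373

At z = 3.12 mm: the cube is present — its section is the full 13×13.5 rectangle; the cube at (6.5, 1.5) (footprint 20×16.5) is included at this height; Taking the union: the regions partially overlap (shared area 78.00 mm²), so overlapping operands fuse into one piece — 1 connected region; the cube at (16, 9) is present — its section is the full 16×5 rectangle; Taking the intersection: the 16×5 cube at (16, 9) partially overlaps that combined region; clipping to the common part keeps 52.50 mm² — 1 connected region. The outline is a single polygon with 4 vertices. Extrusion per mm of travel: 0.8 × 0.12 / (π × 0.875²) = 0.039912. Accumulating E over each segment gives final E = 1.2373.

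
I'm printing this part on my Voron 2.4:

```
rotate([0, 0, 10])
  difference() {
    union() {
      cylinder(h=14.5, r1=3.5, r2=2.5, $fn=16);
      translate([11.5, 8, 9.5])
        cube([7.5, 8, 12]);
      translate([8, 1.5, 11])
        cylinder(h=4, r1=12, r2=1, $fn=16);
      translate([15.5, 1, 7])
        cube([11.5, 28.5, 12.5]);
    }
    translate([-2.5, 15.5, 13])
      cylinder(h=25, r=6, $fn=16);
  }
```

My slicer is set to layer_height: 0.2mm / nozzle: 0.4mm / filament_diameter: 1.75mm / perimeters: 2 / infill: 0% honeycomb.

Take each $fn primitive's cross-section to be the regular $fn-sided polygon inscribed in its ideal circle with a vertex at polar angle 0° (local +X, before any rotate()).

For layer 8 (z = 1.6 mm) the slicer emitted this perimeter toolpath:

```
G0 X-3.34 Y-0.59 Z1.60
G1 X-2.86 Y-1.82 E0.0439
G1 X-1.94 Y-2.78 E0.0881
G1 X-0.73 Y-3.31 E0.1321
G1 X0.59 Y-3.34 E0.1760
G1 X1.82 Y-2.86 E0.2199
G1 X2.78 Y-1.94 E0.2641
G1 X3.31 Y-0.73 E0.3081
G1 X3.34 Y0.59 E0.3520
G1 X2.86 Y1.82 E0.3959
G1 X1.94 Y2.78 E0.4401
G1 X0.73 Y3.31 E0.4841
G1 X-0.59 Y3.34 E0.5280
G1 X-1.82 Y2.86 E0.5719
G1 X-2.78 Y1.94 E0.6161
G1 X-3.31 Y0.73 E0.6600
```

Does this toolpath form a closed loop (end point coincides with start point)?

Start point (G0): (-3.34, -0.59). End point (last G1): the path does not return to the start — open.

no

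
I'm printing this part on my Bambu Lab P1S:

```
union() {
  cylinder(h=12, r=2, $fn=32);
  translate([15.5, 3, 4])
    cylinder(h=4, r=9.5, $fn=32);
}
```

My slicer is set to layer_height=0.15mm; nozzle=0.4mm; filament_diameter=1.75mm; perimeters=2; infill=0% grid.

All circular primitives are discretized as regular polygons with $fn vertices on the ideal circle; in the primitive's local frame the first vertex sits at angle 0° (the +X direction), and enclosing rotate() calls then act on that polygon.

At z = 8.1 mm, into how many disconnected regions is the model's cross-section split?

At z = 8.1 mm: the cylinder: section is a regular 32-gon, circumradius r=2; the cylinder at (15.5, 3) does not reach this height (z outside [4, 8]); Merging all regions: only the r=2 cylinder is present, so the union is just that shape — 1 connected region. The result has 1 disconnected region.

1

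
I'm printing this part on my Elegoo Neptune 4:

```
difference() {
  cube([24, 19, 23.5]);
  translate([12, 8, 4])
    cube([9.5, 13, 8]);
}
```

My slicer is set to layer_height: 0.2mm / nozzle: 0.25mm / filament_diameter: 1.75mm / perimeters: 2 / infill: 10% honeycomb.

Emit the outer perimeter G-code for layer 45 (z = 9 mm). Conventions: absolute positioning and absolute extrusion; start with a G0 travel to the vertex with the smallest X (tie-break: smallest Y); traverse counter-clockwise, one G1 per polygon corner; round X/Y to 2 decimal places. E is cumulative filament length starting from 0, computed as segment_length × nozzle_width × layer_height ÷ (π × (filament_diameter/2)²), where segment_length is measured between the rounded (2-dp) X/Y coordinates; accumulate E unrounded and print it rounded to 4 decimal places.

G0 X0.00 Y0.00 Z9.00
G1 X24.00 Y0.00 E0.4989
G1 X24.00 Y19.00 E0.8939
G1 X21.50 Y19.00 E0.9458
G1 X21.50 Y8.00 E1.1745
G1 X12.00 Y8.00 E1.3720
G1 X12.00 Y19.00 E1.6006
G1 X0.00 Y19.00 E1.8501
G1 X0.00 Y0.00 E2.2451

At z = 9 mm: the cube (footprint 24×19) is included at this height; the cube at (12, 8) is present — its section is the full 9.5×13 rectangle; After the difference (first − rest): starting from the 24×19 cube, the 9.5×13 cube at (12, 8) partially overlaps it — only the 104.50 mm² overlap (of its 123.50 mm²) is removed, clipping the outline — 1 connected region. The outline is a single polygon with 8 vertices. Extrusion per mm of travel: 0.25 × 0.2 / (π × 0.875²) = 0.020788. Accumulating E over each segment gives final E = 2.2451.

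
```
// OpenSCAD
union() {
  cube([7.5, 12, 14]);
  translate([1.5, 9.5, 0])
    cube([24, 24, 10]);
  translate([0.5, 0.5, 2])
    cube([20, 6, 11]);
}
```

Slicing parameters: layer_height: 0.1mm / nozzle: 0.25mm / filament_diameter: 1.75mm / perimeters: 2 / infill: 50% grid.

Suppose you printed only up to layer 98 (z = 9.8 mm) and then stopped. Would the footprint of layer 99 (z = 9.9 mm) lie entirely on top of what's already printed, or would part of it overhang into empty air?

Compare the two slices. At z = 9.8: the cube is present — its section is the full 7.5×12 rectangle (area 90.00 mm²); the cube at (1.5, 9.5) is present — its section is the full 24×24 rectangle (area 576.00 mm²); the cube at (0.5, 0.5) is present — its section is the full 20×6 rectangle (area 120.00 mm²); Taking the union: the regions partially overlap — summed areas 786.00 mm² minus the doubly-counted overlap 57.00 mm² gives 729.00 mm² — area = 729.00 mm². At z = 9.9: the 7.5×12 cube contributes its full rectangle (area 90.00 mm²); the cube at (1.5, 9.5) is present — its section is the full 24×24 rectangle (area 576.00 mm²); the cube at (0.5, 0.5) (footprint 20×6) is included at this height (area 120.00 mm²); Taking the union: the regions partially overlap — summed areas 786.00 mm² minus the doubly-counted overlap 57.00 mm² gives 729.00 mm² — area = 729.00 mm². Checking containment: the cross-section at z = 9.9 is a subset of the cross-section at z = 9.8.

entirely on top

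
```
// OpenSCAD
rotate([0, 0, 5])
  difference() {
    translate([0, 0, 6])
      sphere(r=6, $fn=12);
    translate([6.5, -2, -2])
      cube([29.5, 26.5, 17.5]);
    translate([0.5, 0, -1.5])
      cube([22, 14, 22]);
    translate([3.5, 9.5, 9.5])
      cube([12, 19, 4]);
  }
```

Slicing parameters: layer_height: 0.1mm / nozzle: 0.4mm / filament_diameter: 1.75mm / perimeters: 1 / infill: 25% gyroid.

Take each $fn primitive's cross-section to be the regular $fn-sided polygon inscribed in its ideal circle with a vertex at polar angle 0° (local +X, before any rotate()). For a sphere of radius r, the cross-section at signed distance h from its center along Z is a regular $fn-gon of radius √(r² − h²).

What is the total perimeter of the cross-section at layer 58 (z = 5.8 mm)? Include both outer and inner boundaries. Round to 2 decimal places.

At z = 5.8 mm: the r=6 sphere contributes a regular 12-gon of circumradius √(6²−0.2²) = 5.997 (perimeter = 2·12·5.997·sin(180°/12) = 37.25 mm); the cube at (6.5, -2) (footprint 29.5×26.5) is included at this height (perimeter 112.00 mm); the cube at (0.5, 0) (footprint 22×14) is included at this height (perimeter 72.00 mm); the cube at (3.5, 9.5) does not reach this height (z outside [9.5, 13.5]); Subtracting the remaining from the first: starting from the r=6 sphere, the 29.5×26.5 cube at (6.5, -2) misses the remaining region (no effect); the 22×14 cube at (0.5, 0) partially overlaps it — only the 24.01 mm² overlap (of its 308.00 mm²) is removed, clipping the outline — boundary = 39.81 mm; (rotated 5° about Z; rotation is an isometry so areas/perimeters/island counts are preserved). Overall, the cross-section is a single solid region. Total boundary length (outer) = 39.81 mm.

39.81 mm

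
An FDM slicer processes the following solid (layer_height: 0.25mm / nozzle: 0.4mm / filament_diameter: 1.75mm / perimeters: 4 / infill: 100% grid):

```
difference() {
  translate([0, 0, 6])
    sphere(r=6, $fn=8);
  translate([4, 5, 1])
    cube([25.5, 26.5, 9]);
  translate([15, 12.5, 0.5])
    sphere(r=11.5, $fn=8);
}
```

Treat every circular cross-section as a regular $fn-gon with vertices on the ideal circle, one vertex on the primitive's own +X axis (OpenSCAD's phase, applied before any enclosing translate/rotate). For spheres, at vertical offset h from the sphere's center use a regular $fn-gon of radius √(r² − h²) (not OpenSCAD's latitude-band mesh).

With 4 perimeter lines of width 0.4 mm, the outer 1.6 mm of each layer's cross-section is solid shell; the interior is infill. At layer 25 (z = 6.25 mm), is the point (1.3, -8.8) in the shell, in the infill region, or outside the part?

At z = 6.25 mm: the r=6 sphere contributes a regular 8-gon of circumradius √(6²−0.25²) = 5.995; the 25.5×26.5 cube at (4, 5) contributes its full rectangle; the r=11.5 sphere at (15, 12.5) slices to a regular 8-gon of circumradius 9.959 (√(r²−h²) with h=5.75 from center); Taking the first minus the rest: starting from the r=6 sphere, the 25.5×26.5 cube at (4, 5) misses the remaining region (no effect); the r=11.5 sphere at (15, 12.5) misses the remaining region (no effect) — 1 connected region. Overall, the cross-section is a single solid region. The nearest boundary edge runs (4.24, -4.24)→(-0.00, -5.99); distance from the point to it = 3.09 mm. The point is not inside any of the regions above, so it lies outside the cross-section (3.09 mm from the nearest boundary).

outside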